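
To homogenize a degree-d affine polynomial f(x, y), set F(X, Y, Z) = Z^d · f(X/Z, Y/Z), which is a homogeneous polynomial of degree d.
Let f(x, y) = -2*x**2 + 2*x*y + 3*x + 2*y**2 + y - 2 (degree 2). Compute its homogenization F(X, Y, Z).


F(X, Y, Z) = -2*X**2 + 2*X*Y + 3*X*Z + 2*Y**2 + Y*Z - 2*Z**2

deg(f) = 2.
Substitute x = X/Z, y = Y/Z into f, then multiply by Z^2.
  monomial -2·x^2·y^0 ↦ -2·X^2·Y^0·Z^0.
  monomial 2·x^1·y^1 ↦ 2·X^1·Y^1·Z^0.
  monomial 3·x^1·y^0 ↦ 3·X^1·Y^0·Z^1.
  monomial 2·x^0·y^2 ↦ 2·X^0·Y^2·Z^0.
  monomial 1·x^0·y^1 ↦ 1·X^0·Y^1·Z^1.
  monomial -2·x^0·y^0 ↦ -2·X^0·Y^0·Z^2.
Collecting: F(X, Y, Z) = -2*X**2 + 2*X*Y + 3*X*Z + 2*Y**2 + Y*Z - 2*Z**2.


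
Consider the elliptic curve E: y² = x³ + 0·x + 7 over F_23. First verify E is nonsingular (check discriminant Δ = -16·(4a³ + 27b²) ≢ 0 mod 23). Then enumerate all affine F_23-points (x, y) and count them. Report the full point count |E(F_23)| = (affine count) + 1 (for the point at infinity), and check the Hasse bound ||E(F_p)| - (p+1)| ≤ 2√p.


Affine points = {(1, 10), (1, 13), (4, 5), (4, 18), (6, 4), (6, 19), (8, 6), (8, 17), (9, 0), (10, 8), (10, 15), (11, 2), (11, 21), (15, 1), (15, 22), (16, 3), (16, 20), (19, 9), (19, 14), (20, 7), (20, 16), (22, 11), (22, 12)}; affine count = 23; |E(F_23)| = 24.

Discriminant check: Δ ∝ 4a³ + 27b² = 4·0³ + 27·7² = 4·0 + 27·49 ≡ 12 (mod 23). Nonzero ⇒ E is nonsingular.
For each x ∈ F_23, compute rhs = x³ + 0·x + 7 mod 23, then count y ∈ F_23 with y² ≡ rhs.
  x = 0: rhs = 7, matching y values: none (0 points).
  x = 1: rhs = 8, matching y values: 10, 13 (2 points).
  x = 2: rhs = 15, matching y values: none (0 points).
  x = 3: rhs = 11, matching y values: none (0 points).
  x = 4: rhs = 2, matching y values: 5, 18 (2 points).
  x = 5: rhs = 17, matching y values: none (0 points).
  x = 6: rhs = 16, matching y values: 4, 19 (2 points).
  x = 7: rhs = 5, matching y values: none (0 points).
  x = 8: rhs = 13, matching y values: 6, 17 (2 points).
  x = 9: rhs = 0, matching y values: 0 (1 points).
  x = 10: rhs = 18, matching y values: 8, 15 (2 points).
  x = 11: rhs = 4, matching y values: 2, 21 (2 points).
  x = 12: rhs = 10, matching y values: none (0 points).
  x = 13: rhs = 19, matching y values: none (0 points).
  x = 14: rhs = 14, matching y values: none (0 points).
  x = 15: rhs = 1, matching y values: 1, 22 (2 points).
  x = 16: rhs = 9, matching y values: 3, 20 (2 points).
  x = 17: rhs = 21, matching y values: none (0 points).
  x = 18: rhs = 20, matching y values: none (0 points).
  x = 19: rhs = 12, matching y values: 9, 14 (2 points).
  x = 20: rhs = 3, matching y values: 7, 16 (2 points).
  x = 21: rhs = 22, matching y values: none (0 points).
  x = 22: rhs = 6, matching y values: 11, 12 (2 points).
Total affine count: 23.
Full point count |E(F_23)| = 23 + 1 = 24.
Hasse bound: |24 − (23+1)| = |0| = 0 ≤ 2√23 ≈ 9.5917 ✓.


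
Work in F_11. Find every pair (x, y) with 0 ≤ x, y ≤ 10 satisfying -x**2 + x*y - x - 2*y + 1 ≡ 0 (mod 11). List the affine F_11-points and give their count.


Affine F_11-points: {(0, 6), (1, 10), (3, 0), (4, 4), (5, 6), (6, 2), (7, 0), (8, 10), (9, 8), (10, 4)}; count = 10.

For each of the 121 pairs (x, y) ∈ F_11², evaluate f(x, y) mod 11. Record the zeros.
  x = 0: [0↦1, 1↦10, 2↦8, 3↦6, 4↦4, 5↦2, 6↦0, 7↦9, 8↦7, 9↦5, 10↦3]  zeros at y ∈ {6}
  x = 1: [0↦10, 1↦9, 2↦8, 3↦7, 4↦6, 5↦5, 6↦4, 7↦3, 8↦2, 9↦1, 10↦0]  zeros at y ∈ {10}
  x = 2: [0↦6, 1↦6, 2↦6, 3↦6, 4↦6, 5↦6, 6↦6, 7↦6, 8↦6, 9↦6, 10↦6]  zeros at y ∈ ∅
  x = 3: [0↦0, 1↦1, 2↦2, 3↦3, 4↦4, 5↦5, 6↦6, 7↦7, 8↦8, 9↦9, 10↦10]  zeros at y ∈ {0}
  x = 4: [0↦3, 1↦5, 2↦7, 3↦9, 4↦0, 5↦2, 6↦4, 7↦6, 8↦8, 9↦10, 10↦1]  zeros at y ∈ {4}
  x = 5: [0↦4, 1↦7, 2↦10, 3↦2, 4↦5, 5↦8, 6↦0, 7↦3, 8↦6, 9↦9, 10↦1]  zeros at y ∈ {6}
  x = 6: [0↦3, 1↦7, 2↦0, 3↦4, 4↦8, 5↦1, 6↦5, 7↦9, 8↦2, 9↦6, 10↦10]  zeros at y ∈ {2}
  x = 7: [0↦0, 1↦5, 2↦10, 3↦4, 4↦9, 5↦3, 6↦8, 7↦2, 8↦7, 9↦1, 10↦6]  zeros at y ∈ {0}
  x = 8: [0↦6, 1↦1, 2↦7, 3↦2, 4↦8, 5↦3, 6↦9, 7↦4, 8↦10, 9↦5, 10↦0]  zeros at y ∈ {10}
  x = 9: [0↦10, 1↦6, 2↦2, 3↦9, 4↦5, 5↦1, 6↦8, 7↦4, 8↦0, 9↦7, 10↦3]  zeros at y ∈ {8}
  x = 10: [0↦1, 1↦9, 2↦6, 3↦3, 4↦0, 5↦8, 6↦5, 7↦2, 8↦10, 9↦7, 10↦4]  zeros at y ∈ {4}
Collecting zeros: affine points = {(0, 6), (1, 10), (3, 0), (4, 4), (5, 6), (6, 2), (7, 0), (8, 10), (9, 8), (10, 4)}.
Total count |C(F_11)_aff| = 10.


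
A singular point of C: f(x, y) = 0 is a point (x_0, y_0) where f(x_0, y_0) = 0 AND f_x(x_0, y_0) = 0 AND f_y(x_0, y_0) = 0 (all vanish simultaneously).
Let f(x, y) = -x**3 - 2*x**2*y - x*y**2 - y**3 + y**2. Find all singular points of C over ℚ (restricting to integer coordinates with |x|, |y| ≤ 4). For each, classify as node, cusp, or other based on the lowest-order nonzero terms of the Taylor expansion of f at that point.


Singular points: {(0, 0)}; classification: cusp.

Compute partial derivatives:
  f_x = -3*x**2 - 4*x*y - y**2.
  f_y = -2*x**2 - 2*x*y - 3*y**2 + 2*y.
Scan x_0 ∈ {−4, ..., 4}. For each x_0, f_y(x_0, y) is a polynomial in y; find its integer roots y ∈ {−4, ..., 4}, then test f_x and f at those candidates.
  x = -4: f_y(-4, y) = -3*y**2 + 10*y - 32; no integer root y with |y| ≤ 4.
  x = -3: f_y(-3, y) = -3*y**2 + 8*y - 18; no integer root y with |y| ≤ 4.
  x = -2: f_y(-2, y) = -3*y**2 + 6*y - 8; no integer root y with |y| ≤ 4.
  x = -1: f_y(-1, y) = -3*y**2 + 4*y - 2; no integer root y with |y| ≤ 4.
  x = 0: f_y(0, y) = -3*y**2 + 2*y; vanishes at y ∈ {0}. (0, 0): f_x = 0, f = 0 — SINGULAR.
  x = 1: f_y(1, y) = -3*y**2 - 2; no integer root y with |y| ≤ 4.
  x = 2: f_y(2, y) = -3*y**2 - 2*y - 8; no integer root y with |y| ≤ 4.
  x = 3: f_y(3, y) = -3*y**2 - 4*y - 18; no integer root y with |y| ≤ 4.
  x = 4: f_y(4, y) = -3*y**2 - 6*y - 32; no integer root y with |y| ≤ 4.
Only singular point on the grid: (0, 0).
Classify: substitute x = 0 + u, y = 0 + v and expand: f = -u**3 - 2*u**2*v - u*v**2 - v**3 + v**2.
No constant or linear terms (consistent with a singular point). Quadratic part: v**2. Cubic part: -u**3 - 2*u**2*v - u*v**2 - v**3.
The quadratic part v**2 is a perfect square, so there is a single (double) tangent line v = 0, i.e. y = 0. Restricting the cubic part to that line (v = 0) leaves -u**3 ≠ 0, so f is not divisible by v and the branch is v² ≈ u**3 to lowest order — this is a cusp.
Classification: cusp.


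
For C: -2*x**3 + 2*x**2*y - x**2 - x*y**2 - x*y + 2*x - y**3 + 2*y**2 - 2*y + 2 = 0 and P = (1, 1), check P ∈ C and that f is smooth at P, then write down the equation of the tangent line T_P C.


Tangent line at P: -4*x - 2*y + 6 = 0.

Step 1: f(1, 1) = 0, so P lies on C.
Step 2: partial derivatives
  f_x(x, y) = -6*x**2 + 4*x*y - 2*x - y**2 - y + 2, f_y(x, y) = 2*x**2 - 2*x*y - x - 3*y**2 + 4*y - 2.
  f_x(P) = -4, f_y(P) = -2 (gradient nonzero, so P is smooth).
Step 3: tangent line at P: -4·(x − 1) + -2·(y − 1) = 0.
Expanding: -4*x - 2*y + 6 = 0.


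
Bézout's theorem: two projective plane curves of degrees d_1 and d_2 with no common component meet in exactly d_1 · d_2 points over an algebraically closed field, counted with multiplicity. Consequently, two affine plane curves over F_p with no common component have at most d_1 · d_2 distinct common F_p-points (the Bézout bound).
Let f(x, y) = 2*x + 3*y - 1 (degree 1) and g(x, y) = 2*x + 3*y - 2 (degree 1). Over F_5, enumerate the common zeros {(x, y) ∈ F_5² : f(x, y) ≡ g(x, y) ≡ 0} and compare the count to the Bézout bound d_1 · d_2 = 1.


Common zeros: ∅; count = 0; Bézout bound = 1.

deg(f) = 1, deg(g) = 1, so Bézout bound = 1.
Scan x ∈ F_5. For each x, list the y ∈ F_5 with f(x, y) ≡ 0 and those with g(x, y) ≡ 0 (mod 5); the common zeros in that column are the intersection.
  x = 0: f ≡ 0 at y ∈ {2}; g ≡ 0 at y ∈ {4}; common: ∅.
  x = 1: f ≡ 0 at y ∈ {3}; g ≡ 0 at y ∈ {0}; common: ∅.
  x = 2: f ≡ 0 at y ∈ {4}; g ≡ 0 at y ∈ {1}; common: ∅.
  x = 3: f ≡ 0 at y ∈ {0}; g ≡ 0 at y ∈ {2}; common: ∅.
  x = 4: f ≡ 0 at y ∈ {1}; g ≡ 0 at y ∈ {3}; common: ∅.
Collecting: common zeros = ∅, so the count is 0.
Comparison with the Bézout bound: 0 ≤ 1 = deg(f)·deg(g), as expected for curves with no common component (the affine F_5-count falls short of the bound because intersections may lie at infinity, over extension fields, or carry multiplicity).


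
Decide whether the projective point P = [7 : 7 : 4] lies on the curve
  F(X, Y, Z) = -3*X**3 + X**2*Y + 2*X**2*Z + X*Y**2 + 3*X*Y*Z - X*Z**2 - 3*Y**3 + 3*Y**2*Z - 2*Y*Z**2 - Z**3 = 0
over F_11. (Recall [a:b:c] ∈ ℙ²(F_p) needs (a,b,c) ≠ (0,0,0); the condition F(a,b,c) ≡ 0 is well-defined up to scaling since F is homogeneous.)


F(7,7,4) ≡ 5 (mod 11); P is NOT on the curve.

Evaluate F(7, 7, 4) term-by-term (mod 11).
  -3*X**3 ↦ -3·343·1·1 = -1029
  X**2*Y ↦ 1·49·7·1 = 343
  2*X**2*Z ↦ 2·49·1·4 = 392
  X*Y**2 ↦ 1·7·49·1 = 343
  3*X*Y*Z ↦ 3·7·7·4 = 588
  -X*Z**2 ↦ -1·7·1·16 = -112
  -3*Y**3 ↦ -3·1·343·1 = -1029
  3*Y**2*Z ↦ 3·1·49·4 = 588
  -2*Y*Z**2 ↦ -2·1·7·16 = -224
  -Z**3 ↦ -1·1·1·64 = -64
Sum: F(7, 7, 4) = (-1029) + (343) + (392) + (343) + (588) + (-112) + (-1029) + (588) + (-224) + (-64) = -204.
Reducing mod 11: -204 ≡ 5 (mod 11).
Since F(a, b, c) ≡ 5 ≠ 0 (mod 11), P does NOT lie on the curve.


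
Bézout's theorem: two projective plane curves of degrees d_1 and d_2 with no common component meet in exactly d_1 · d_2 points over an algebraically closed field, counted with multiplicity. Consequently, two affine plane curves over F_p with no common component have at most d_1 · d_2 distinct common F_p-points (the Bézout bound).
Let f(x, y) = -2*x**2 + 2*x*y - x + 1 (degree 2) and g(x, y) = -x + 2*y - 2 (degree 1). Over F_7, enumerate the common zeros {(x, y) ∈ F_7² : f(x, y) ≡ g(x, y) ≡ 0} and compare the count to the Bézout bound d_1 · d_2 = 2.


Common zeros: ∅; count = 0; Bézout bound = 2.

deg(f) = 2, deg(g) = 1, so Bézout bound = 2.
Scan x ∈ F_7. For each x, list the y ∈ F_7 with f(x, y) ≡ 0 and those with g(x, y) ≡ 0 (mod 7); the common zeros in that column are the intersection.
  x = 0: f ≡ 0 at y ∈ ∅; g ≡ 0 at y ∈ {1}; common: ∅.
  x = 1: f ≡ 0 at y ∈ {1}; g ≡ 0 at y ∈ {5}; common: ∅.
  x = 2: f ≡ 0 at y ∈ {4}; g ≡ 0 at y ∈ {2}; common: ∅.
  x = 3: f ≡ 0 at y ∈ {1}; g ≡ 0 at y ∈ {6}; common: ∅.
  x = 4: f ≡ 0 at y ∈ {0}; g ≡ 0 at y ∈ {3}; common: ∅.
  x = 5: f ≡ 0 at y ∈ {4}; g ≡ 0 at y ∈ {0}; common: ∅.
  x = 6: f ≡ 0 at y ∈ {0}; g ≡ 0 at y ∈ {4}; common: ∅.
Collecting: common zeros = ∅, so the count is 0.
Comparison with the Bézout bound: 0 ≤ 2 = deg(f)·deg(g), as expected for curves with no common component (the affine F_7-count falls short of the bound because intersections may lie at infinity, over extension fields, or carry multiplicity).


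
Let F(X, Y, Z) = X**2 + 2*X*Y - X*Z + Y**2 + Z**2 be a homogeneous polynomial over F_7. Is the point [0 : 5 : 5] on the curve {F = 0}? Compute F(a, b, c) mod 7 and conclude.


F(0,5,5) ≡ 1 (mod 7); P is NOT on the curve.

Evaluate F(0, 5, 5) term-by-term (mod 7).
  X**2 ↦ 1·0·1·1 = 0
  2*X*Y ↦ 2·0·5·1 = 0
  -X*Z ↦ -1·0·1·5 = 0
  Y**2 ↦ 1·1·25·1 = 25
  Z**2 ↦ 1·1·1·25 = 25
Sum: F(0, 5, 5) = (0) + (0) + (0) + (25) + (25) = 50.
Reducing mod 7: 50 ≡ 1 (mod 7).
Since F(a, b, c) ≡ 1 ≠ 0 (mod 7), P does NOT lie on the curve.


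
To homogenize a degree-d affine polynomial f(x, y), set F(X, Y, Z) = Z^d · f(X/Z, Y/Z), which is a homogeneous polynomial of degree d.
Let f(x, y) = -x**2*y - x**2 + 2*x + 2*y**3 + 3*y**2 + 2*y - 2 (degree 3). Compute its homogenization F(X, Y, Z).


F(X, Y, Z) = -X**2*Y - X**2*Z + 2*X*Z**2 + 2*Y**3 + 3*Y**2*Z + 2*Y*Z**2 - 2*Z**3

deg(f) = 3.
Substitute x = X/Z, y = Y/Z into f, then multiply by Z^3.
  monomial -1·x^2·y^1 ↦ -1·X^2·Y^1·Z^0.
  monomial -1·x^2·y^0 ↦ -1·X^2·Y^0·Z^1.
  monomial 2·x^1·y^0 ↦ 2·X^1·Y^0·Z^2.
  monomial 2·x^0·y^3 ↦ 2·X^0·Y^3·Z^0.
  monomial 3·x^0·y^2 ↦ 3·X^0·Y^2·Z^1.
  monomial 2·x^0·y^1 ↦ 2·X^0·Y^1·Z^2.
  monomial -2·x^0·y^0 ↦ -2·X^0·Y^0·Z^3.
Collecting: F(X, Y, Z) = -X**2*Y - X**2*Z + 2*X*Z**2 + 2*Y**3 + 3*Y**2*Z + 2*Y*Z**2 - 2*Z**3.


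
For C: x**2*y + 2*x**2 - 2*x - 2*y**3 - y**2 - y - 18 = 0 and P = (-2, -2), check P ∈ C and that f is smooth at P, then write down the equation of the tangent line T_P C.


Tangent line at P: -2*x - 17*y - 38 = 0.

Step 1: f(-2, -2) = 0, so P lies on C.
Step 2: partial derivatives
  f_x(x, y) = 2*x*y + 4*x - 2, f_y(x, y) = x**2 - 6*y**2 - 2*y - 1.
  f_x(P) = -2, f_y(P) = -17 (gradient nonzero, so P is smooth).
Step 3: tangent line at P: -2·(x − -2) + -17·(y − -2) = 0.
Expanding: -2*x - 17*y - 38 = 0.


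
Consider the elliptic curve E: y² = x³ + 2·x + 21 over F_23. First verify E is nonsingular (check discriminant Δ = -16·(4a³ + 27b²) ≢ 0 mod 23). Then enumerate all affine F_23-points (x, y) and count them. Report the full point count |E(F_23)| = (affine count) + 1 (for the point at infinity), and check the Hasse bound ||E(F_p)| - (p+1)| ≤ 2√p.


Affine points = {(1, 1), (1, 22), (3, 10), (3, 13), (4, 1), (4, 22), (5, 8), (5, 15), (9, 3), (9, 20), (10, 11), (10, 12), (12, 5), (12, 18), (13, 6), (13, 17), (16, 3), (16, 20), (17, 0), (18, 1), (18, 22), (19, 8), (19, 15), (21, 3), (21, 20), (22, 8), (22, 15)}; affine count = 27; |E(F_23)| = 28.

Discriminant check: Δ ∝ 4a³ + 27b² = 4·2³ + 27·21² = 4·8 + 27·441 ≡ 2 (mod 23). Nonzero ⇒ E is nonsingular.
For each x ∈ F_23, compute rhs = x³ + 2·x + 21 mod 23, then count y ∈ F_23 with y² ≡ rhs.
  x = 0: rhs = 21, matching y values: none (0 points).
  x = 1: rhs = 1, matching y values: 1, 22 (2 points).
  x = 2: rhs = 10, matching y values: none (0 points).
  x = 3: rhs = 8, matching y values: 10, 13 (2 points).
  x = 4: rhs = 1, matching y values: 1, 22 (2 points).
  x = 5: rhs = 18, matching y values: 8, 15 (2 points).
  x = 6: rhs = 19, matching y values: none (0 points).
  x = 7: rhs = 10, matching y values: none (0 points).
  x = 8: rhs = 20, matching y values: none (0 points).
  x = 9: rhs = 9, matching y values: 3, 20 (2 points).
  x = 10: rhs = 6, matching y values: 11, 12 (2 points).
  x = 11: rhs = 17, matching y values: none (0 points).
  x = 12: rhs = 2, matching y values: 5, 18 (2 points).
  x = 13: rhs = 13, matching y values: 6, 17 (2 points).
  x = 14: rhs = 10, matching y values: none (0 points).
  x = 15: rhs = 22, matching y values: none (0 points).
  x = 16: rhs = 9, matching y values: 3, 20 (2 points).
  x = 17: rhs = 0, matching y values: 0 (1 points).
  x = 18: rhs = 1, matching y values: 1, 22 (2 points).
  x = 19: rhs = 18, matching y values: 8, 15 (2 points).
  x = 20: rhs = 11, matching y values: none (0 points).
  x = 21: rhs = 9, matching y values: 3, 20 (2 points).
  x = 22: rhs = 18, matching y values: 8, 15 (2 points).
Total affine count: 27.
Full point count |E(F_23)| = 27 + 1 = 28.
Hasse bound: |28 − (23+1)| = |4| = 4 ≤ 2√23 ≈ 9.5917 ✓.


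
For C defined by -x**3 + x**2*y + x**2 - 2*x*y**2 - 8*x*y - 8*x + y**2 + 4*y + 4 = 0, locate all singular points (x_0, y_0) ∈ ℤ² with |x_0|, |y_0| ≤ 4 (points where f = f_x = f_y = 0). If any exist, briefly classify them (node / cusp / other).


Singular points: {(0, -2)}; classification: node.

Compute partial derivatives:
  f_x = -3*x**2 + 2*x*y + 2*x - 2*y**2 - 8*y - 8.
  f_y = x**2 - 4*x*y - 8*x + 2*y + 4.
Scan x_0 ∈ {−4, ..., 4}. For each x_0, f_y(x_0, y) is a polynomial in y; find its integer roots y ∈ {−4, ..., 4}, then test f_x and f at those candidates.
  x = -4: f_y(-4, y) = 18*y + 52; no integer root y with |y| ≤ 4.
  x = -3: f_y(-3, y) = 14*y + 37; no integer root y with |y| ≤ 4.
  x = -2: f_y(-2, y) = 10*y + 24; no integer root y with |y| ≤ 4.
  x = -1: f_y(-1, y) = 6*y + 13; no integer root y with |y| ≤ 4.
  x = 0: f_y(0, y) = 2*y + 4; vanishes at y ∈ {-2}. (0, -2): f_x = 0, f = 0 — SINGULAR.
  x = 1: f_y(1, y) = -2*y - 3; no integer root y with |y| ≤ 4.
  x = 2: f_y(2, y) = -6*y - 8; no integer root y with |y| ≤ 4.
  x = 3: f_y(3, y) = -10*y - 11; no integer root y with |y| ≤ 4.
  x = 4: f_y(4, y) = -14*y - 12; no integer root y with |y| ≤ 4.
Only singular point on the grid: (0, -2).
Classify: substitute x = 0 + u, y = -2 + v and expand: f = -u**3 + u**2*v - u**2 - 2*u*v**2 + v**2.
No constant or linear terms (consistent with a singular point). Quadratic part: -u**2 + v**2. Cubic part: -u**3 + u**2*v - 2*u*v**2.
The quadratic part v**2 - u**2 = (v − u)(v + u) splits into two distinct linear factors, so there are two distinct tangent lines y − -2 = ±(x − 0) — this is a node (ordinary double point).
Classification: node.


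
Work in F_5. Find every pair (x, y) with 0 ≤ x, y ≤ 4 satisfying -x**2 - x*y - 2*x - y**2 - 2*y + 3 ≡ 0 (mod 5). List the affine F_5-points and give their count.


Affine F_5-points: {(0, 1), (0, 2), (1, 0), (1, 2), (2, 0), (2, 1)}; count = 6.

For each of the 25 pairs (x, y) ∈ F_5², evaluate f(x, y) mod 5. Record the zeros.
  x = 0: [0↦3, 1↦0, 2↦0, 3↦3, 4↦4]  zeros at y ∈ {1, 2}
  x = 1: [0↦0, 1↦1, 2↦0, 3↦2, 4↦2]  zeros at y ∈ {0, 2}
  x = 2: [0↦0, 1↦0, 2↦3, 3↦4, 4↦3]  zeros at y ∈ {0, 1}
  x = 3: [0↦3, 1↦2, 2↦4, 3↦4, 4↦2]  zeros at y ∈ ∅
  x = 4: [0↦4, 1↦2, 2↦3, 3↦2, 4↦4]  zeros at y ∈ ∅
Collecting zeros: affine points = {(0, 1), (0, 2), (1, 0), (1, 2), (2, 0), (2, 1)}.
Total count |C(F_5)_aff| = 6.


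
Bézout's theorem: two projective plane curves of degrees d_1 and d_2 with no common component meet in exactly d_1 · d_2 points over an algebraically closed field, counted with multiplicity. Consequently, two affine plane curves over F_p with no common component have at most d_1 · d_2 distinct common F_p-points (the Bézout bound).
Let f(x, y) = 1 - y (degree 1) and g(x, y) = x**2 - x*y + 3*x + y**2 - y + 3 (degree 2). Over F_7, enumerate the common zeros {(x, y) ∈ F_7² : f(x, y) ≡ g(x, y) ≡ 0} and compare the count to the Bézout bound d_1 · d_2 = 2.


Common zeros: ∅; count = 0; Bézout bound = 2.

deg(f) = 1, deg(g) = 2, so Bézout bound = 2.
Scan x ∈ F_7. For each x, list the y ∈ F_7 with f(x, y) ≡ 0 and those with g(x, y) ≡ 0 (mod 7); the common zeros in that column are the intersection.
  x = 0: f ≡ 0 at y ∈ {1}; g ≡ 0 at y ∈ ∅; common: ∅.
  x = 1: f ≡ 0 at y ∈ {1}; g ≡ 0 at y ∈ {0, 2}; common: ∅.
  x = 2: f ≡ 0 at y ∈ {1}; g ≡ 0 at y ∈ ∅; common: ∅.
  x = 3: f ≡ 0 at y ∈ {1}; g ≡ 0 at y ∈ {0, 4}; common: ∅.
  x = 4: f ≡ 0 at y ∈ {1}; g ≡ 0 at y ∈ ∅; common: ∅.
  x = 5: f ≡ 0 at y ∈ {1}; g ≡ 0 at y ∈ {2, 4}; common: ∅.
  x = 6: f ≡ 0 at y ∈ {1}; g ≡ 0 at y ∈ ∅; common: ∅.
Collecting: common zeros = ∅, so the count is 0.
Comparison with the Bézout bound: 0 ≤ 2 = deg(f)·deg(g), as expected for curves with no common component (the affine F_7-count falls short of the bound because intersections may lie at infinity, over extension fields, or carry multiplicity).


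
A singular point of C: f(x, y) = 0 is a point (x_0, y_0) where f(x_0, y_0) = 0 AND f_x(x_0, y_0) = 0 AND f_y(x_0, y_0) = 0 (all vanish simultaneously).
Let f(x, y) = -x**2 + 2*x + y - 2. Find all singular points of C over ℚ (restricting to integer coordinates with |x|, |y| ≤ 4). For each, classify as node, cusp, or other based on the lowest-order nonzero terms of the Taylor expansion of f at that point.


No singular points in the scanned grid; C is smooth there.

Compute partial derivatives:
  f_x = 2 - 2*x.
  f_y = 1.
f_y = 1 is a nonzero constant, so f_y never vanishes: no point (x, y) can satisfy f = f_x = f_y = 0. In particular no (x, y) ∈ {−4, ..., 4}² is singular; the curve is smooth.


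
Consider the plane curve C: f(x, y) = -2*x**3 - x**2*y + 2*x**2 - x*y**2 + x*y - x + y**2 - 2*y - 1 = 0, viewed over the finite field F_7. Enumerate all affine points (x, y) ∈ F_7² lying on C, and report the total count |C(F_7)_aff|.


Affine F_7-points: {(0, 4), (0, 5), (1, 6), (2, 5), (5, 2), (5, 3)}; count = 6.

For each of the 49 pairs (x, y) ∈ F_7², evaluate f(x, y) mod 7. Record the zeros.
  x = 0: [0↦6, 1↦5, 2↦6, 3↦2, 4↦0, 5↦0, 6↦2]  zeros at y ∈ {4, 5}
  x = 1: [0↦5, 1↦3, 2↦1, 3↦6, 4↦4, 5↦2, 6↦0]  zeros at y ∈ {6}
  x = 2: [0↦3, 1↦5, 2↦5, 3↦3, 4↦6, 5↦0, 6↦6]  zeros at y ∈ {5}
  x = 3: [0↦2, 1↦6, 2↦6, 3↦2, 4↦1, 5↦3, 6↦1]  zeros at y ∈ ∅
  x = 4: [0↦4, 1↦1, 2↦6, 3↦5, 4↦5, 5↦6, 6↦1]  zeros at y ∈ ∅
  x = 5: [0↦4, 1↦6, 2↦0, 3↦0, 4↦6, 5↦4, 6↦1]  zeros at y ∈ {2, 3}
  x = 6: [0↦4, 1↦2, 2↦4, 3↦3, 4↦6, 5↦6, 6↦3]  zeros at y ∈ ∅
Collecting zeros: affine points = {(0, 4), (0, 5), (1, 6), (2, 5), (5, 2), (5, 3)}.
Total count |C(F_7)_aff| = 6.


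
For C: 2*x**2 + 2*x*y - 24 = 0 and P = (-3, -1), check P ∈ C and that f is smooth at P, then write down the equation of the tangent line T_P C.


Tangent line at P: -14*x - 6*y - 48 = 0.

Step 1: f(-3, -1) = 0, so P lies on C.
Step 2: partial derivatives
  f_x(x, y) = 4*x + 2*y, f_y(x, y) = 2*x.
  f_x(P) = -14, f_y(P) = -6 (gradient nonzero, so P is smooth).
Step 3: tangent line at P: -14·(x − -3) + -6·(y − -1) = 0.
Expanding: -14*x - 6*y - 48 = 0.


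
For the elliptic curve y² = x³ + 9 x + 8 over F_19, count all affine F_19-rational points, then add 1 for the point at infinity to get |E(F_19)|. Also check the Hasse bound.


Affine points = {(3, 9), (3, 10), (5, 8), (5, 11), (9, 1), (9, 18), (12, 1), (12, 18), (13, 2), (13, 17), (14, 3), (14, 16), (16, 7), (16, 12), (17, 1), (17, 18), (18, 6), (18, 13)}; affine count = 18; |E(F_19)| = 19.

Discriminant check: Δ ∝ 4a³ + 27b² = 4·9³ + 27·8² = 4·729 + 27·64 ≡ 8 (mod 19). Nonzero ⇒ E is nonsingular.
For each x ∈ F_19, compute rhs = x³ + 9·x + 8 mod 19, then count y ∈ F_19 with y² ≡ rhs.
  x = 0: rhs = 8, matching y values: none (0 points).
  x = 1: rhs = 18, matching y values: none (0 points).
  x = 2: rhs = 15, matching y values: none (0 points).
  x = 3: rhs = 5, matching y values: 9, 10 (2 points).
  x = 4: rhs = 13, matching y values: none (0 points).
  x = 5: rhs = 7, matching y values: 8, 11 (2 points).
  x = 6: rhs = 12, matching y values: none (0 points).
  x = 7: rhs = 15, matching y values: none (0 points).
  x = 8: rhs = 3, matching y values: none (0 points).
  x = 9: rhs = 1, matching y values: 1, 18 (2 points).
  x = 10: rhs = 15, matching y values: none (0 points).
  x = 11: rhs = 13, matching y values: none (0 points).
  x = 12: rhs = 1, matching y values: 1, 18 (2 points).
  x = 13: rhs = 4, matching y values: 2, 17 (2 points).
  x = 14: rhs = 9, matching y values: 3, 16 (2 points).
  x = 15: rhs = 3, matching y values: none (0 points).
  x = 16: rhs = 11, matching y values: 7, 12 (2 points).
  x = 17: rhs = 1, matching y values: 1, 18 (2 points).
  x = 18: rhs = 17, matching y values: 6, 13 (2 points).
Total affine count: 18.
Full point count |E(F_19)| = 18 + 1 = 19.
Hasse bound: |19 − (19+1)| = |-1| = 1 ≤ 2√19 ≈ 8.7178 ✓.


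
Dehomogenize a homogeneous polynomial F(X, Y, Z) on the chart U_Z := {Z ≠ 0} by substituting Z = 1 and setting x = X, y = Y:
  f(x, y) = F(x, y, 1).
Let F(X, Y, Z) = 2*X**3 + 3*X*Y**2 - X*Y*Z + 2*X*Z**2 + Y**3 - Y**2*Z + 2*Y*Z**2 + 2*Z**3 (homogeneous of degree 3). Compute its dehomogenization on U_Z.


f(x, y) = 2*x**3 + 3*x*y**2 - x*y + 2*x + y**3 - y**2 + 2*y + 2

On U_Z we set Z = 1. Each monomial c·X^i·Y^j·Z^k in F becomes c·x^i·y^j·1^k = c·x^i·y^j.
Substituting Z = 1: F(X, Y, 1) = 2*x**3 + 3*x*y**2 - x*y + 2*x + y**3 - y**2 + 2*y + 2.
Note: deg(f) ≤ deg(F) = 3; strict inequality happens when F is divisible by Z (lost terms).


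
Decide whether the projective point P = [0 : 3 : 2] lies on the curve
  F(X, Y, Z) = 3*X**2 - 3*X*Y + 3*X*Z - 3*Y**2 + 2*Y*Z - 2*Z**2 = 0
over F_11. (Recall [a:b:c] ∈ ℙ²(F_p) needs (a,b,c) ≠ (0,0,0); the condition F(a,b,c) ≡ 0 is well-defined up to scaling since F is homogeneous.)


F(0,3,2) ≡ 10 (mod 11); P is NOT on the curve.

Evaluate F(0, 3, 2) term-by-term (mod 11).
  3*X**2 ↦ 3·0·1·1 = 0
  -3*X*Y ↦ -3·0·3·1 = 0
  3*X*Z ↦ 3·0·1·2 = 0
  -3*Y**2 ↦ -3·1·9·1 = -27
  2*Y*Z ↦ 2·1·3·2 = 12
  -2*Z**2 ↦ -2·1·1·4 = -8
Sum: F(0, 3, 2) = (0) + (0) + (0) + (-27) + (12) + (-8) = -23.
Reducing mod 11: -23 ≡ 10 (mod 11).
Since F(a, b, c) ≡ 10 ≠ 0 (mod 11), P does NOT lie on the curve.


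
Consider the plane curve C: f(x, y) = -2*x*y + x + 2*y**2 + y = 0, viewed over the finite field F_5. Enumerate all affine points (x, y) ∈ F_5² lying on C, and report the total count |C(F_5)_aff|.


Affine F_5-points: {(0, 0), (0, 2), (3, 1), (3, 4)}; count = 4.

For each of the 25 pairs (x, y) ∈ F_5², evaluate f(x, y) mod 5. Record the zeros.
  x = 0: [0↦0, 1↦3, 2↦0, 3↦1, 4↦1]  zeros at y ∈ {0, 2}
  x = 1: [0↦1, 1↦2, 2↦2, 3↦1, 4↦4]  zeros at y ∈ ∅
  x = 2: [0↦2, 1↦1, 2↦4, 3↦1, 4↦2]  zeros at y ∈ ∅
  x = 3: [0↦3, 1↦0, 2↦1, 3↦1, 4↦0]  zeros at y ∈ {1, 4}
  x = 4: [0↦4, 1↦4, 2↦3, 3↦1, 4↦3]  zeros at y ∈ ∅
Collecting zeros: affine points = {(0, 0), (0, 2), (3, 1), (3, 4)}.
Total count |C(F_5)_aff| = 4.


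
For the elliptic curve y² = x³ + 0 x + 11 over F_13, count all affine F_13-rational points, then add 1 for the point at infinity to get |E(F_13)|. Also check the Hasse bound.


Affine points = {(1, 5), (1, 8), (3, 5), (3, 8), (4, 6), (4, 7), (7, 4), (7, 9), (8, 4), (8, 9), (9, 5), (9, 8), (10, 6), (10, 7), (11, 4), (11, 9), (12, 6), (12, 7)}; affine count = 18; |E(F_13)| = 19.

Discriminant check: Δ ∝ 4a³ + 27b² = 4·0³ + 27·11² = 4·0 + 27·121 ≡ 4 (mod 13). Nonzero ⇒ E is nonsingular.
For each x ∈ F_13, compute rhs = x³ + 0·x + 11 mod 13, then count y ∈ F_13 with y² ≡ rhs.
  x = 0: rhs = 11, matching y values: none (0 points).
  x = 1: rhs = 12, matching y values: 5, 8 (2 points).
  x = 2: rhs = 6, matching y values: none (0 points).
  x = 3: rhs = 12, matching y values: 5, 8 (2 points).
  x = 4: rhs = 10, matching y values: 6, 7 (2 points).
  x = 5: rhs = 6, matching y values: none (0 points).
  x = 6: rhs = 6, matching y values: none (0 points).
  x = 7: rhs = 3, matching y values: 4, 9 (2 points).
  x = 8: rhs = 3, matching y values: 4, 9 (2 points).
  x = 9: rhs = 12, matching y values: 5, 8 (2 points).
  x = 10: rhs = 10, matching y values: 6, 7 (2 points).
  x = 11: rhs = 3, matching y values: 4, 9 (2 points).
  x = 12: rhs = 10, matching y values: 6, 7 (2 points).
Total affine count: 18.
Full point count |E(F_13)| = 18 + 1 = 19.
Hasse bound: |19 − (13+1)| = |5| = 5 ≤ 2√13 ≈ 7.2111 ✓.


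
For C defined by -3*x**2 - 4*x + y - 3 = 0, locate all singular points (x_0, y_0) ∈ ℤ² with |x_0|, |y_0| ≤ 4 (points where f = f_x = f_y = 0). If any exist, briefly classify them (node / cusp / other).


No singular points in the scanned grid; C is smooth there.

Compute partial derivatives:
  f_x = -6*x - 4.
  f_y = 1.
f_y = 1 is a nonzero constant, so f_y never vanishes: no point (x, y) can satisfy f = f_x = f_y = 0. In particular no (x, y) ∈ {−4, ..., 4}² is singular; the curve is smooth.


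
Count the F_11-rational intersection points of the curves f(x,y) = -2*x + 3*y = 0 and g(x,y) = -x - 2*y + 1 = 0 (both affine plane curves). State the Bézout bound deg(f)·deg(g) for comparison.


Common zeros: {(2, 5)}; count = 1; Bézout bound = 1.

deg(f) = 1, deg(g) = 1, so Bézout bound = 1.
Scan x ∈ F_11. For each x, list the y ∈ F_11 with f(x, y) ≡ 0 and those with g(x, y) ≡ 0 (mod 11); the common zeros in that column are the intersection.
  x = 0: f ≡ 0 at y ∈ {0}; g ≡ 0 at y ∈ {6}; common: ∅.
  x = 1: f ≡ 0 at y ∈ {8}; g ≡ 0 at y ∈ {0}; common: ∅.
  x = 2: f ≡ 0 at y ∈ {5}; g ≡ 0 at y ∈ {5}; common: {5}.
  x = 3: f ≡ 0 at y ∈ {2}; g ≡ 0 at y ∈ {10}; common: ∅.
  x = 4: f ≡ 0 at y ∈ {10}; g ≡ 0 at y ∈ {4}; common: ∅.
  x = 5: f ≡ 0 at y ∈ {7}; g ≡ 0 at y ∈ {9}; common: ∅.
  x = 6: f ≡ 0 at y ∈ {4}; g ≡ 0 at y ∈ {3}; common: ∅.
  x = 7: f ≡ 0 at y ∈ {1}; g ≡ 0 at y ∈ {8}; common: ∅.
  x = 8: f ≡ 0 at y ∈ {9}; g ≡ 0 at y ∈ {2}; common: ∅.
  x = 9: f ≡ 0 at y ∈ {6}; g ≡ 0 at y ∈ {7}; common: ∅.
  x = 10: f ≡ 0 at y ∈ {3}; g ≡ 0 at y ∈ {1}; common: ∅.
Collecting: common zeros = {(2, 5)}, so the count is 1.
Comparison with the Bézout bound: 1 ≤ 1 = deg(f)·deg(g), as expected for curves with no common component (the bound is attained).


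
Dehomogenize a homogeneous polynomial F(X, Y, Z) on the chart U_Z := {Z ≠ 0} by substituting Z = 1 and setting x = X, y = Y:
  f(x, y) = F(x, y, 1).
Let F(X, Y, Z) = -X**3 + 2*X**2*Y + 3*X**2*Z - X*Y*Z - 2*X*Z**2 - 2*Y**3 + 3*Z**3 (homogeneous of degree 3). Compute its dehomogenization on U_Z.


f(x, y) = -x**3 + 2*x**2*y + 3*x**2 - x*y - 2*x - 2*y**3 + 3

On U_Z we set Z = 1. Each monomial c·X^i·Y^j·Z^k in F becomes c·x^i·y^j·1^k = c·x^i·y^j.
Substituting Z = 1: F(X, Y, 1) = -x**3 + 2*x**2*y + 3*x**2 - x*y - 2*x - 2*y**3 + 3.
Note: deg(f) ≤ deg(F) = 3; strict inequality happens when F is divisible by Z (lost terms).


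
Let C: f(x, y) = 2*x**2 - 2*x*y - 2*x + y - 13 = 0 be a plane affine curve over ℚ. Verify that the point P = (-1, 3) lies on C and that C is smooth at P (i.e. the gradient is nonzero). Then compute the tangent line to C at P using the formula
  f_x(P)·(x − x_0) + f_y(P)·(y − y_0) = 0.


Tangent line at P: -12*x + 3*y - 21 = 0.

Step 1: f(-1, 3) = 0, so P lies on C.
Step 2: partial derivatives
  f_x(x, y) = 4*x - 2*y - 2, f_y(x, y) = 1 - 2*x.
  f_x(P) = -12, f_y(P) = 3 (gradient nonzero, so P is smooth).
Step 3: tangent line at P: -12·(x − -1) + 3·(y − 3) = 0.
Expanding: -12*x + 3*y - 21 = 0.


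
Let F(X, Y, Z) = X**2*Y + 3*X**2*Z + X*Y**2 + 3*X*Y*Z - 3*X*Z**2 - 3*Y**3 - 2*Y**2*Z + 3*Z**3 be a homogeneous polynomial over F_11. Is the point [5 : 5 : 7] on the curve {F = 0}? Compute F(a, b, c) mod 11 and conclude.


F(5,5,7) ≡ 0 (mod 11); P is on the curve.

Evaluate F(5, 5, 7) term-by-term (mod 11).
  X**2*Y ↦ 1·25·5·1 = 125
  3*X**2*Z ↦ 3·25·1·7 = 525
  X*Y**2 ↦ 1·5·25·1 = 125
  3*X*Y*Z ↦ 3·5·5·7 = 525
  -3*X*Z**2 ↦ -3·5·1·49 = -735
  -3*Y**3 ↦ -3·1·125·1 = -375
  -2*Y**2*Z ↦ -2·1·25·7 = -350
  3*Z**3 ↦ 3·1·1·343 = 1029
Sum: F(5, 5, 7) = (125) + (525) + (125) + (525) + (-735) + (-375) + (-350) + (1029) = 869.
Reducing mod 11: 869 ≡ 0 (mod 11).
Since F(a, b, c) ≡ 0 (mod 11), P lies on the curve.


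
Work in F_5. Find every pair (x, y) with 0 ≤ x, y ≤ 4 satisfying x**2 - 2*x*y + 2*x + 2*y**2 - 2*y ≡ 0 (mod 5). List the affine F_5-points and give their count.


Affine F_5-points: {(0, 0), (0, 1), (3, 0), (3, 4)}; count = 4.

For each of the 25 pairs (x, y) ∈ F_5², evaluate f(x, y) mod 5. Record the zeros.
  x = 0: [0↦0, 1↦0, 2↦4, 3↦2, 4↦4]  zeros at y ∈ {0, 1}
  x = 1: [0↦3, 1↦1, 2↦3, 3↦4, 4↦4]  zeros at y ∈ ∅
  x = 2: [0↦3, 1↦4, 2↦4, 3↦3, 4↦1]  zeros at y ∈ ∅
  x = 3: [0↦0, 1↦4, 2↦2, 3↦4, 4↦0]  zeros at y ∈ {0, 4}
  x = 4: [0↦4, 1↦1, 2↦2, 3↦2, 4↦1]  zeros at y ∈ ∅
Collecting zeros: affine points = {(0, 0), (0, 1), (3, 0), (3, 4)}.
Total count |C(F_5)_aff| = 4.


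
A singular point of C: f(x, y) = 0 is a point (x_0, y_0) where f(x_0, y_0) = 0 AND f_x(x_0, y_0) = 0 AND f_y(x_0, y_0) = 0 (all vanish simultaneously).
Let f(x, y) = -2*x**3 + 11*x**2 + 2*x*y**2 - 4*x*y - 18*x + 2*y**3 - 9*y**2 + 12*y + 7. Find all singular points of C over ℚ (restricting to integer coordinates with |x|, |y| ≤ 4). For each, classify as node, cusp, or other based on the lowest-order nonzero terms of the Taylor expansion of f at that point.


Singular points: {(2, 1)}; classification: node.

Compute partial derivatives:
  f_x = -6*x**2 + 22*x + 2*y**2 - 4*y - 18.
  f_y = 4*x*y - 4*x + 6*y**2 - 18*y + 12.
Scan x_0 ∈ {−4, ..., 4}. For each x_0, f_y(x_0, y) is a polynomial in y; find its integer roots y ∈ {−4, ..., 4}, then test f_x and f at those candidates.
  x = -4: f_y(-4, y) = 6*y**2 - 34*y + 28; vanishes at y ∈ {1}. (-4, 1): f_x = -204 ≠ 0.
  x = -3: f_y(-3, y) = 6*y**2 - 30*y + 24; vanishes at y ∈ {1, 4}. (-3, 1): f_x = -140 ≠ 0; (-3, 4): f_x = -122 ≠ 0.
  x = -2: f_y(-2, y) = 6*y**2 - 26*y + 20; vanishes at y ∈ {1}. (-2, 1): f_x = -88 ≠ 0.
  x = -1: f_y(-1, y) = 6*y**2 - 22*y + 16; vanishes at y ∈ {1}. (-1, 1): f_x = -48 ≠ 0.
  x = 0: f_y(0, y) = 6*y**2 - 18*y + 12; vanishes at y ∈ {1, 2}. (0, 1): f_x = -20 ≠ 0; (0, 2): f_x = -18 ≠ 0.
  x = 1: f_y(1, y) = 6*y**2 - 14*y + 8; vanishes at y ∈ {1}. (1, 1): f_x = -4 ≠ 0.
  x = 2: f_y(2, y) = 6*y**2 - 10*y + 4; vanishes at y ∈ {1}. (2, 1): f_x = 0, f = 0 — SINGULAR.
  x = 3: f_y(3, y) = 6*y**2 - 6*y; vanishes at y ∈ {0, 1}. (3, 0): f_x = -6 ≠ 0; (3, 1): f_x = -8 ≠ 0.
  x = 4: f_y(4, y) = 6*y**2 - 2*y - 4; vanishes at y ∈ {1}. (4, 1): f_x = -28 ≠ 0.
Only singular point on the grid: (2, 1).
Classify: substitute x = 2 + u, y = 1 + v and expand: f = -2*u**3 - u**2 + 2*u*v**2 + 2*v**3 + v**2.
No constant or linear terms (consistent with a singular point). Quadratic part: -u**2 + v**2. Cubic part: -2*u**3 + 2*u*v**2 + 2*v**3.
The quadratic part v**2 - u**2 = (v − u)(v + u) splits into two distinct linear factors, so there are two distinct tangent lines y − 1 = ±(x − 2) — this is a node (ordinary double point).
Classification: node.


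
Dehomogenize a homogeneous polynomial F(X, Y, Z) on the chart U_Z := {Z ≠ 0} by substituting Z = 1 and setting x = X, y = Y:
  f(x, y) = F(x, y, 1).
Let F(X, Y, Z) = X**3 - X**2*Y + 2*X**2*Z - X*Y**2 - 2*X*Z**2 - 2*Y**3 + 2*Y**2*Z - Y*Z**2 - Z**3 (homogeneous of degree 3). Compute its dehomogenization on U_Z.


f(x, y) = x**3 - x**2*y + 2*x**2 - x*y**2 - 2*x - 2*y**3 + 2*y**2 - y - 1

On U_Z we set Z = 1. Each monomial c·X^i·Y^j·Z^k in F becomes c·x^i·y^j·1^k = c·x^i·y^j.
Substituting Z = 1: F(X, Y, 1) = x**3 - x**2*y + 2*x**2 - x*y**2 - 2*x - 2*y**3 + 2*y**2 - y - 1.
Note: deg(f) ≤ deg(F) = 3; strict inequality happens when F is divisible by Z (lost terms).


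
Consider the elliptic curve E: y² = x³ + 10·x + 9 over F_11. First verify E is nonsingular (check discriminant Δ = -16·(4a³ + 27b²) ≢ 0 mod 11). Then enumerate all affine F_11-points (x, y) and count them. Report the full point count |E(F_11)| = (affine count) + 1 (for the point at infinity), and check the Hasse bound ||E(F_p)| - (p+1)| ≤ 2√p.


Affine points = {(0, 3), (0, 8), (1, 3), (1, 8), (2, 2), (2, 9), (3, 0), (4, 5), (4, 6), (7, 2), (7, 9), (9, 5), (9, 6), (10, 3), (10, 8)}; affine count = 15; |E(F_11)| = 16.

Discriminant check: Δ ∝ 4a³ + 27b² = 4·10³ + 27·9² = 4·1000 + 27·81 ≡ 5 (mod 11). Nonzero ⇒ E is nonsingular.
For each x ∈ F_11, compute rhs = x³ + 10·x + 9 mod 11, then count y ∈ F_11 with y² ≡ rhs.
  x = 0: rhs = 9, matching y values: 3, 8 (2 points).
  x = 1: rhs = 9, matching y values: 3, 8 (2 points).
  x = 2: rhs = 4, matching y values: 2, 9 (2 points).
  x = 3: rhs = 0, matching y values: 0 (1 points).
  x = 4: rhs = 3, matching y values: 5, 6 (2 points).
  x = 5: rhs = 8, matching y values: none (0 points).
  x = 6: rhs = 10, matching y values: none (0 points).
  x = 7: rhs = 4, matching y values: 2, 9 (2 points).
  x = 8: rhs = 7, matching y values: none (0 points).
  x = 9: rhs = 3, matching y values: 5, 6 (2 points).
  x = 10: rhs = 9, matching y values: 3, 8 (2 points).
Total affine count: 15.
Full point count |E(F_11)| = 15 + 1 = 16.
Hasse bound: |16 − (11+1)| = |4| = 4 ≤ 2√11 ≈ 6.6332 ✓.


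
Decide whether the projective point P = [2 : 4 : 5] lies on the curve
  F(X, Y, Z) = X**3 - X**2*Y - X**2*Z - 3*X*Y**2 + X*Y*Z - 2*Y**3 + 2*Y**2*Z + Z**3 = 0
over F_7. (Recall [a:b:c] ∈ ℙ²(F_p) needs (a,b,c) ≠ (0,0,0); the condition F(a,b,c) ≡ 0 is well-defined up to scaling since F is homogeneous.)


F(2,4,5) ≡ 3 (mod 7); P is NOT on the curve.

Evaluate F(2, 4, 5) term-by-term (mod 7).
  X**3 ↦ 1·8·1·1 = 8
  -X**2*Y ↦ -1·4·4·1 = -16
  -X**2*Z ↦ -1·4·1·5 = -20
  -3*X*Y**2 ↦ -3·2·16·1 = -96
  X*Y*Z ↦ 1·2·4·5 = 40
  -2*Y**3 ↦ -2·1·64·1 = -128
  2*Y**2*Z ↦ 2·1·16·5 = 160
  Z**3 ↦ 1·1·1·125 = 125
Sum: F(2, 4, 5) = (8) + (-16) + (-20) + (-96) + (40) + (-128) + (160) + (125) = 73.
Reducing mod 7: 73 ≡ 3 (mod 7).
Since F(a, b, c) ≡ 3 ≠ 0 (mod 7), P does NOT lie on the curve.


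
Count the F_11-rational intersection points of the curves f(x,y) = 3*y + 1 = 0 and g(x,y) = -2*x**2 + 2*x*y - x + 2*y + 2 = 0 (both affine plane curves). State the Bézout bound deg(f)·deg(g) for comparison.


Common zeros: {(6, 7)}; count = 1; Bézout bound = 2.

deg(f) = 1, deg(g) = 2, so Bézout bound = 2.
Scan x ∈ F_11. For each x, list the y ∈ F_11 with f(x, y) ≡ 0 and those with g(x, y) ≡ 0 (mod 11); the common zeros in that column are the intersection.
  x = 0: f ≡ 0 at y ∈ {7}; g ≡ 0 at y ∈ {10}; common: ∅.
  x = 1: f ≡ 0 at y ∈ {7}; g ≡ 0 at y ∈ {3}; common: ∅.
  x = 2: f ≡ 0 at y ∈ {7}; g ≡ 0 at y ∈ {5}; common: ∅.
  x = 3: f ≡ 0 at y ∈ {7}; g ≡ 0 at y ∈ {1}; common: ∅.
  x = 4: f ≡ 0 at y ∈ {7}; g ≡ 0 at y ∈ {10}; common: ∅.
  x = 5: f ≡ 0 at y ∈ {7}; g ≡ 0 at y ∈ {9}; common: ∅.
  x = 6: f ≡ 0 at y ∈ {7}; g ≡ 0 at y ∈ {7}; common: {7}.
  x = 7: f ≡ 0 at y ∈ {7}; g ≡ 0 at y ∈ {3}; common: ∅.
  x = 8: f ≡ 0 at y ∈ {7}; g ≡ 0 at y ∈ {5}; common: ∅.
  x = 9: f ≡ 0 at y ∈ {7}; g ≡ 0 at y ∈ {9}; common: ∅.
  x = 10: f ≡ 0 at y ∈ {7}; g ≡ 0 at y ∈ ∅; common: ∅.
Collecting: common zeros = {(6, 7)}, so the count is 1.
Comparison with the Bézout bound: 1 ≤ 2 = deg(f)·deg(g), as expected for curves with no common component (the affine F_11-count falls short of the bound because intersections may lie at infinity, over extension fields, or carry multiplicity).


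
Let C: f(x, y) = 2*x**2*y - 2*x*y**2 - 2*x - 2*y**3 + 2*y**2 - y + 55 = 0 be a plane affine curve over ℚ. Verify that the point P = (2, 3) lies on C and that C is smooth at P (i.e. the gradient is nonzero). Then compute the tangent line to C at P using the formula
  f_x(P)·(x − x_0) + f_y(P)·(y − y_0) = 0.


Tangent line at P: 4*x - 59*y + 169 = 0.

Step 1: f(2, 3) = 0, so P lies on C.
Step 2: partial derivatives
  f_x(x, y) = 4*x*y - 2*y**2 - 2, f_y(x, y) = 2*x**2 - 4*x*y - 6*y**2 + 4*y - 1.
  f_x(P) = 4, f_y(P) = -59 (gradient nonzero, so P is smooth).
Step 3: tangent line at P: 4·(x − 2) + -59·(y − 3) = 0.
Expanding: 4*x - 59*y + 169 = 0.


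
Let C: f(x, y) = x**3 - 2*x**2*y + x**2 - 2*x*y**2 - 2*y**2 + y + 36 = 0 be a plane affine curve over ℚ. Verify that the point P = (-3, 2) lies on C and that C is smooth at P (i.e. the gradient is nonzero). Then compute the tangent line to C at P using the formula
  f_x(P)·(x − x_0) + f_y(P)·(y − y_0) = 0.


Tangent line at P: 37*x - y + 113 = 0.

Step 1: f(-3, 2) = 0, so P lies on C.
Step 2: partial derivatives
  f_x(x, y) = 3*x**2 - 4*x*y + 2*x - 2*y**2, f_y(x, y) = -2*x**2 - 4*x*y - 4*y + 1.
  f_x(P) = 37, f_y(P) = -1 (gradient nonzero, so P is smooth).
Step 3: tangent line at P: 37·(x − -3) + -1·(y − 2) = 0.
Expanding: 37*x - y + 113 = 0.


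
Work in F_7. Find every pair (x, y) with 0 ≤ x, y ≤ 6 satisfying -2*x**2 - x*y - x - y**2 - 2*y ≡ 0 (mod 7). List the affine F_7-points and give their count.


Affine F_7-points: {(0, 0), (0, 5), (1, 1), (1, 3), (2, 4), (2, 6), (3, 0), (3, 2), (4, 3), (4, 5), (5, 1), (5, 6), (6, 2), (6, 4)}; count = 14.

For each of the 49 pairs (x, y) ∈ F_7², evaluate f(x, y) mod 7. Record the zeros.
  x = 0: [0↦0, 1↦4, 2↦6, 3↦6, 4↦4, 5↦0, 6↦1]  zeros at y ∈ {0, 5}
  x = 1: [0↦4, 1↦0, 2↦1, 3↦0, 4↦4, 5↦6, 6↦6]  zeros at y ∈ {1, 3}
  x = 2: [0↦4, 1↦6, 2↦6, 3↦4, 4↦0, 5↦1, 6↦0]  zeros at y ∈ {4, 6}
  x = 3: [0↦0, 1↦1, 2↦0, 3↦4, 4↦6, 5↦6, 6↦4]  zeros at y ∈ {0, 2}
  x = 4: [0↦6, 1↦6, 2↦4, 3↦0, 4↦1, 5↦0, 6↦4]  zeros at y ∈ {3, 5}
  x = 5: [0↦1, 1↦0, 2↦4, 3↦6, 4↦6, 5↦4, 6↦0]  zeros at y ∈ {1, 6}
  x = 6: [0↦6, 1↦4, 2↦0, 3↦1, 4↦0, 5↦4, 6↦6]  zeros at y ∈ {2, 4}
Collecting zeros: affine points = {(0, 0), (0, 5), (1, 1), (1, 3), (2, 4), (2, 6), (3, 0), (3, 2), (4, 3), (4, 5), (5, 1), (5, 6), (6, 2), (6, 4)}.
Total count |C(F_7)_aff| = 14.
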